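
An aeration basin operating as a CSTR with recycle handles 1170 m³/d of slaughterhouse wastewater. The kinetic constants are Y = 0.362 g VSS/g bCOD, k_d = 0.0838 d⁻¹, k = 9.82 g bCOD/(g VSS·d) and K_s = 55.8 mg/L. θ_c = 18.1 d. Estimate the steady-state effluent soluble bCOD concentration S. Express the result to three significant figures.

S ≈ 2.27 mg/L

Effluent substrate depends only on kinetics and SRT: S = K_s(1 + k_d θ_c) / [θ_c(Yk − k_d) − 1] = 55.8 × (1 + 0.0838 × 18.1) / [18.1 × (0.362 × 9.82 − 0.0838) − 1] = 140.4 / 61.83 = 2.271 mg/L.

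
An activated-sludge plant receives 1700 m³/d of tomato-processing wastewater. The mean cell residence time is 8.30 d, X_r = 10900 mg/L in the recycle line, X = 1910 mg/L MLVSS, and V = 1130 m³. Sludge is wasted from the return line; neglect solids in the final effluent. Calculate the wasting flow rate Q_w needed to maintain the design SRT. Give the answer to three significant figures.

Q_w ≈ 23.9 m³/d

Q_w = (V·X)/(θ_c X_r) = 1130 × 1910 / (8.30 × 10900) = 23.86 m³/d.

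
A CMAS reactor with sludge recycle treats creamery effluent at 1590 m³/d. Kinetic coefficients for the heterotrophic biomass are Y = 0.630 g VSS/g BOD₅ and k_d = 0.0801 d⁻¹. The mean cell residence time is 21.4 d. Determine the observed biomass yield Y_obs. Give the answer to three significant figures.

Y_obs ≈ 0.232 g VSS/g BOD₅

Observed yield with endogenous decay: Y_obs = Y / (1 + k_d·θ_c) = 0.630 / (1 + 0.0801 × 21.4) = 0.630 / 2.714 = 0.2321 g VSS/g BOD₅.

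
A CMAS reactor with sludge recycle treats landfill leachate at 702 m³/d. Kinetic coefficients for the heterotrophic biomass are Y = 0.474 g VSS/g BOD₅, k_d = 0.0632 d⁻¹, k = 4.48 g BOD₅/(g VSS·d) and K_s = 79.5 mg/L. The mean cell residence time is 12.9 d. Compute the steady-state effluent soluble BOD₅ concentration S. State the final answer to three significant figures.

From the Monod/SRT balance for a CMAS, S = K_s·(1+k_d θ_c)/[θ_c·(Y k − k_d) − 1] = 79.5 × (1 + 0.0632 × 12.9) / [12.9 × (0.474 × 4.48 − 0.0632) − 1] = 144.3 / 25.58 = 5.642 mg/L.

S ≈ 5.64 mg/L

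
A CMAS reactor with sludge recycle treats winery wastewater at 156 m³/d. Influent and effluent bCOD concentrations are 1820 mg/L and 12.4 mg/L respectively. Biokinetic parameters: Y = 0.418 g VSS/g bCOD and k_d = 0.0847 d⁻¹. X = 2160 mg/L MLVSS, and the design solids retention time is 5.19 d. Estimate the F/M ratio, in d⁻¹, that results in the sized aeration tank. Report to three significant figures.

F/M ≈ 0.668 d⁻¹

Rearranging the biomass balance for a CMAS with decay, V = Y·Q·ΔS·θ_c / [X·(1+k_d θ_c)] = 0.418 × 156 × (1820 − 12.4) × 5.19 / [2160 × (1 + 0.0847 × 5.19)] = 6.12×10^5 / 3110 = 196.7 m³.
F/M = Q·S₀ / (V·X) = 156 × 1820 / (196.7 × 2160) = 0.6681 g bCOD·(g VSS·d)⁻¹.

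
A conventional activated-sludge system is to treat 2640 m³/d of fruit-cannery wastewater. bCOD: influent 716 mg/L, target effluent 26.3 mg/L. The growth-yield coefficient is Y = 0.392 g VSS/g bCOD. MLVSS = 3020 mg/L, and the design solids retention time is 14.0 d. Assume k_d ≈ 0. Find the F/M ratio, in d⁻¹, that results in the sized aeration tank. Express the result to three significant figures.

V·X = Y·Q·ΔS·θ_c gives V = 0.392 × 2640 × (716 − 26.3) × 14.0 / 3020 = 3309 m³.
Food-to-microorganism ratio F/M = Q S₀ / (V X) = 2640 × 716 / (3309 × 3020) = 0.1892 d⁻¹.

F/M ≈ 0.189 d⁻¹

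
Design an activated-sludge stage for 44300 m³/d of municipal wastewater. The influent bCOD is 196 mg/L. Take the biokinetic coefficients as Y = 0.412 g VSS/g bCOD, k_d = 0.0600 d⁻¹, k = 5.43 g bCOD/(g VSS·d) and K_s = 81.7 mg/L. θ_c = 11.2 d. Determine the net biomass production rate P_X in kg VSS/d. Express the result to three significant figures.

P_X ≈ 2080 kg VSS/d

For a completely mixed reactor with recycle the Lawrence–McCarty relation gives S = K_s·(1 + k_d·θ_c) / [θ_c·(Y·k − k_d) − 1] = 81.7 × (1 + 0.0600 × 11.2) / [11.2 × (0.412 × 5.43 − 0.0600) − 1] = 136.6 / 23.38 = 5.842 mg/L.
Y_obs = Y / (1 + k_d θ_c) = 0.412 / (1 + 0.0600 × 11.2) = 0.412 / 1.672 = 0.2464.
ΔS = 196 − 5.84 = 190.2 mg/L, so the substrate removal rate is 44300 × 190.2/1000 = 8424 kg bCOD/d.
Net biomass production P_X = Y_obs × Q·(S₀ − S) = 0.2464 × 8424 = 2076 kg VSS/d.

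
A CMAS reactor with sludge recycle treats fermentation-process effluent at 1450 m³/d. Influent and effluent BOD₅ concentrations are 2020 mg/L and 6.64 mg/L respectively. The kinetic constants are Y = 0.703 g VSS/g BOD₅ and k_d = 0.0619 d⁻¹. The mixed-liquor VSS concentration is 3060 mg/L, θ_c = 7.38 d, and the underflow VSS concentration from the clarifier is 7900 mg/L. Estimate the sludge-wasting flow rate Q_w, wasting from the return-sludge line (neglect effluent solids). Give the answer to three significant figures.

Q_w ≈ 178 m³/d

Steady-state biomass mass balance: V·X·(1 + k_d·θ_c) = Y·Q·(S₀ − S)·θ_c, so V = 0.703 × 1450 × (2020 − 6.64) × 7.38 / [3060 × (1 + 0.0619 × 7.38)] = 1.51×10^7 / 4458 = 3398 m³.
θ_c = V·X/(Q_w·X_r) when wasting from the recycle, so Q_w = V·X/(θ_c·X_r) = 3398 × 3060 / (7.38 × 7900) = 178.3 m³/d.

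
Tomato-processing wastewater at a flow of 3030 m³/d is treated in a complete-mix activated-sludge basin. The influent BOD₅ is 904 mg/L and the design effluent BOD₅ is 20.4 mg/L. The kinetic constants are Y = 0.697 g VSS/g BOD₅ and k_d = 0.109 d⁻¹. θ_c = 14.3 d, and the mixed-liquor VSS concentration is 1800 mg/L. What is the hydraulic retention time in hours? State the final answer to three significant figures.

τ ≈ 45.9 h

Steady-state biomass mass balance: V·X·(1 + k_d·θ_c) = Y·Q·(S₀ − S)·θ_c, so V = 0.697 × 3030 × (904 − 20.4) × 14.3 / [1800 × (1 + 0.109 × 14.3)] = 2.67×10^7 / 4606 = 5794 m³.
Hydraulic retention time τ = V/Q = 5794 / 3030 = 1.912 d = 45.89 h.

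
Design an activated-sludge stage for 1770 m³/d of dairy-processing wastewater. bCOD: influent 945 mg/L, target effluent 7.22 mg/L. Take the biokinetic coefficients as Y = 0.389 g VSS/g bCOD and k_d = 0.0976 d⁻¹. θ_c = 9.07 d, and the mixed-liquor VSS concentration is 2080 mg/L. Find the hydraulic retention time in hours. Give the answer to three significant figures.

τ ≈ 20.3 h

From the SRT design equation V = Y Q (S₀−S) θ_c / [X (1 + k_d θ_c)] = 0.389 × 1770 × (945 − 7.22) × 9.07 / [2080 × (1 + 0.0976 × 9.07)] = 5.86×10^6 / 3921 = 1493 m³.
Hydraulic retention time τ = V/Q = 1493 / 1770 = 0.8438 d = 20.25 h.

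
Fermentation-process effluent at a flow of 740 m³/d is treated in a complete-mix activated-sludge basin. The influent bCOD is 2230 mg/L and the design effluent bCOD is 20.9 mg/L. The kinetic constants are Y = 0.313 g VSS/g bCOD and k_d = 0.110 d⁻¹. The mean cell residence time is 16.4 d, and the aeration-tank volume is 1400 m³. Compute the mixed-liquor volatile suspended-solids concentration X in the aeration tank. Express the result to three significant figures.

Solving the biomass balance for X: X = Y Q (S₀−S) θ_c / [V (1+k_d θ_c)] = 0.313 × 740 × (2230 − 20.9) × 16.4 / [1400 × (1 + 0.110 × 16.4)] = 2138 mg/L.

X ≈ 2140 mg/L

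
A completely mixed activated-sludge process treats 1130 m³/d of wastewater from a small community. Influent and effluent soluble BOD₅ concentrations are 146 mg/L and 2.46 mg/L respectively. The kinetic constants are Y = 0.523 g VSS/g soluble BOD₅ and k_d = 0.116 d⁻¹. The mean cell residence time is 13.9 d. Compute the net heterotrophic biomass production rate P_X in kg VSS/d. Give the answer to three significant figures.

P_X ≈ 32.5 kg VSS/d

Correct the yield for decay: Y_obs = Y/(1 + k_d θ_c) = 0.523 / (1 + 0.116 × 13.9) = 0.523 / 2.612 = 0.2002.
Substrate removed = Q·(S₀ − S) = 1130 m³/d × (146 − 2.46) g/m³ = 1.62×10^5 g/d = 162.2 kg/d.
So the net sludge growth is P_X = 0.2002 × 162.2 = 32.47 kg VSS/d.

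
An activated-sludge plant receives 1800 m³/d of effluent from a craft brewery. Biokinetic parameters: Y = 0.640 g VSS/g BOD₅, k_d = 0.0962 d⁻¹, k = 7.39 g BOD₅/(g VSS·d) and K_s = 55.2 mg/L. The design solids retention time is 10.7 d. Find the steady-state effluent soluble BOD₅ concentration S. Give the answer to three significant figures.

S ≈ 2.31 mg/L

Effluent substrate depends only on kinetics and SRT: S = K_s(1 + k_d θ_c) / [θ_c(Yk − k_d) − 1] = 55.2 × (1 + 0.0962 × 10.7) / [10.7 × (0.640 × 7.39 − 0.0962) − 1] = 112.0 / 48.58 = 2.306 mg/L.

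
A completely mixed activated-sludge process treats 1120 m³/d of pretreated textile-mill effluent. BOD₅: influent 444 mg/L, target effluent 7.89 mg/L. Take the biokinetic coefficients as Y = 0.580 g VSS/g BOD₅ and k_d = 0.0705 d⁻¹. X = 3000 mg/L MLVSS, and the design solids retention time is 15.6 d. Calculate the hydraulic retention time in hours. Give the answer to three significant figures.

From the SRT design equation V = Y Q (S₀−S) θ_c / [X (1 + k_d θ_c)] = 0.580 × 1120 × (444 − 7.89) × 15.6 / [3000 × (1 + 0.0705 × 15.6)] = 4.42×10^6 / 6299 = 701.6 m³.
Hydraulic retention time τ = V/Q = 701.6 / 1120 = 0.6264 d = 15.03 h.

τ ≈ 15.0 h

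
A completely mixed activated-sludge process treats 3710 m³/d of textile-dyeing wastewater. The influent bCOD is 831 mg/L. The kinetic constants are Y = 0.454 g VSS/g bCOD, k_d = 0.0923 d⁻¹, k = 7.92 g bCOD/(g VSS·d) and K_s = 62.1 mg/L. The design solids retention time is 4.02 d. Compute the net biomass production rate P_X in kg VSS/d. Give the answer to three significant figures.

P_X ≈ 1010 kg VSS/d

Effluent substrate depends only on kinetics and SRT: S = K_s(1 + k_d θ_c) / [θ_c(Yk − k_d) − 1] = 62.1 × (1 + 0.0923 × 4.02) / [4.02 × (0.454 × 7.92 − 0.0923) − 1] = 85.14 / 13.08 = 6.508 mg/L.
The observed yield is Y_obs = Y/(1 + k_d·θ_c) = 0.454 / (1 + 0.0923 × 4.02) = 0.454 / 1.371 = 0.3311 g VSS per g bCOD removed.
Substrate removed = Q·(S₀ − S) = 3710 m³/d × (831 − 6.51) g/m³ = 3.06×10^6 g/d = 3059 kg/d.
Net biomass production P_X = Y_obs × Q·(S₀ − S) = 0.3311 × 3059 = 1013 kg VSS/d.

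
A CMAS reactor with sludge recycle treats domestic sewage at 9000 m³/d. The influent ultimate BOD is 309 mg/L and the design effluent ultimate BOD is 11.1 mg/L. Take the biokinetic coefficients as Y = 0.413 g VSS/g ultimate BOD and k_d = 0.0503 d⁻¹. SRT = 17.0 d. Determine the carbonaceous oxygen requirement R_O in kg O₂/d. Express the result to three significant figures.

R_O ≈ 1830 kg O₂/d

The observed yield is Y_obs = Y/(1 + k_d·θ_c) = 0.413 / (1 + 0.0503 × 17.0) = 0.413 / 1.855 = 0.2226 g VSS per g ultimate BOD removed.
Q·(S₀ − S) = 9000 × (309 − 11.1) × 10⁻³ = 2681 kg/d removed.
Net sludge production P_X = 0.2226 × 2681 = 596.9 kg VSS/d.
R_O = Q·(S₀ − S) − 1.42·P_X = 2681 − 1.42 × 596.9 = 1834 kg O₂/d.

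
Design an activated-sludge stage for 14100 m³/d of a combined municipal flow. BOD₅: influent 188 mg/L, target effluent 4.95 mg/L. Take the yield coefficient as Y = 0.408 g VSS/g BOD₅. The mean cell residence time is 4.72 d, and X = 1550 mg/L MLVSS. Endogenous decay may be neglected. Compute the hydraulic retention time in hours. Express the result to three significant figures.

τ ≈ 5.46 h

With k_d = 0 the design equation reduces to V = Y Q (S₀−S) θ_c / X = 0.408 × 14100 × (188 − 4.95) × 4.72 / 1550 = 3207 m³.
τ = V/Q = 3207/14100 = 0.2274 d, or 5.458 h.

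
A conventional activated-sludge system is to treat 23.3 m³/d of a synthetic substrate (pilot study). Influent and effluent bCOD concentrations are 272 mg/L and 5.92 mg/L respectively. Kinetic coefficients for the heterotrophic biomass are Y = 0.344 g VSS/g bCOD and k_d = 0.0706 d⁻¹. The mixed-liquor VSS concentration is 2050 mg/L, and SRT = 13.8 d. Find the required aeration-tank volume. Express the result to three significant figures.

From the SRT design equation V = Y Q (S₀−S) θ_c / [X (1 + k_d θ_c)] = 0.344 × 23.3 × (272 − 5.92) × 13.8 / [2050 × (1 + 0.0706 × 13.8)] = 2.94×10^4 / 4047 = 7.272 m³.

V ≈ 7.27 m³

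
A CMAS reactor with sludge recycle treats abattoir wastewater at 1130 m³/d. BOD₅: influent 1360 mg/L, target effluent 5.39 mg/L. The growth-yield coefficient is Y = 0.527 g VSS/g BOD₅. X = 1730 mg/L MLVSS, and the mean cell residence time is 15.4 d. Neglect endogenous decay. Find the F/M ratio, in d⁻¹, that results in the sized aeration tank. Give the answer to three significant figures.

F/M ≈ 0.124 d⁻¹

V·X = Y·Q·ΔS·θ_c gives V = 0.527 × 1130 × (1360 − 5.39) × 15.4 / 1730 = 7181 m³.
F/M = Q·S₀ / (V·X) = 1130 × 1360 / (7181 × 1730) = 0.1237 g BOD₅·(g VSS·d)⁻¹.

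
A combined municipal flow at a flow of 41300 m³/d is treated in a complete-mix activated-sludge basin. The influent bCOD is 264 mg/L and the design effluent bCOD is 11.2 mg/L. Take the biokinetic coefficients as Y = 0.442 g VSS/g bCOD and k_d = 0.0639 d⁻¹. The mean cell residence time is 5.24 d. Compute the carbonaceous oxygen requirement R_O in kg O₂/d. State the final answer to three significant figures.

Correct the yield for decay: Y_obs = Y/(1 + k_d θ_c) = 0.442 / (1 + 0.0639 × 5.24) = 0.442 / 1.335 = 0.3311.
Q·(S₀ − S) = 41300 × (264 − 11.2) × 10⁻³ = 10441 kg/d removed.
Biomass synthesised: P_X = Y_obs × 10441 = 3457 kg VSS/d.
R_O = Q·ΔS − 1.42 P_X = 10441 − 4909 = 5531 kg O₂/d.

R_O ≈ 5530 kg O₂/d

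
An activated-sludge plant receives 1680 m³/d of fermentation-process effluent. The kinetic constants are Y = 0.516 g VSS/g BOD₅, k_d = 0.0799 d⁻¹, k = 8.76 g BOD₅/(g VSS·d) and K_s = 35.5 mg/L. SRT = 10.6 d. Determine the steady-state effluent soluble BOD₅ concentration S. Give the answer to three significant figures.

S ≈ 1.42 mg/L

Effluent substrate depends only on kinetics and SRT: S = K_s(1 + k_d θ_c) / [θ_c(Yk − k_d) − 1] = 35.5 × (1 + 0.0799 × 10.6) / [10.6 × (0.516 × 8.76 − 0.0799) − 1] = 65.57 / 46.07 = 1.423 mg/L.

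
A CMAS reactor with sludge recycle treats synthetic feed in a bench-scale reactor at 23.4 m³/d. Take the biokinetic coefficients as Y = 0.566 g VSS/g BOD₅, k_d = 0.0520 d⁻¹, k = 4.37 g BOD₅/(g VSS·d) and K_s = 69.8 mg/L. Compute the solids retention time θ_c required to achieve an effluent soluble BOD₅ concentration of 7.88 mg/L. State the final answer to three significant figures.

Specific growth rate at S = 7.88 mg/L: μ = YkS/(K_s+S) = 0.566·4.37·7.88/(69.8+7.88) = 0.2509 d⁻¹.
Then 1/θ_c = μ − k_d = 0.2509 − 0.0520 = 0.1989 d⁻¹, giving θ_c = 5.027 d.

θ_c ≈ 5.03 d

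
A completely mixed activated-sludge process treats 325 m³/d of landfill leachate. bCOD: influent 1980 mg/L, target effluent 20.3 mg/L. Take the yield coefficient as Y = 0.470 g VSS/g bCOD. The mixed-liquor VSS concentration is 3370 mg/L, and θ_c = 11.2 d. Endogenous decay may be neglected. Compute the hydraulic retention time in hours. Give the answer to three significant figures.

τ ≈ 73.5 h

With k_d = 0 the design equation reduces to V = Y Q (S₀−S) θ_c / X = 0.470 × 325 × (1980 − 20.3) × 11.2 / 3370 = 994.9 m³.
HRT = V/Q = 994.9 m³ / 325 m³·d⁻¹ = 3.061 d × 24 = 73.47 h.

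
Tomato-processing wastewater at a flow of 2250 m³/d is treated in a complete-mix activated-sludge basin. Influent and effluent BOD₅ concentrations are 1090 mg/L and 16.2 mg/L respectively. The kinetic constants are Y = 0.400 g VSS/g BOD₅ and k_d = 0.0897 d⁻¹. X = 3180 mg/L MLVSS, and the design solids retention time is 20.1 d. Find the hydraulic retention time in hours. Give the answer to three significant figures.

τ ≈ 23.2 h

Rearranging the biomass balance for a CMAS with decay, V = Y·Q·ΔS·θ_c / [X·(1+k_d θ_c)] = 0.400 × 2250 × (1090 − 16.2) × 20.1 / [3180 × (1 + 0.0897 × 20.1)] = 1.94×10^7 / 8913 = 2179 m³.
HRT = V/Q = 2179 m³ / 2250 m³·d⁻¹ = 0.9686 d × 24 = 23.25 h.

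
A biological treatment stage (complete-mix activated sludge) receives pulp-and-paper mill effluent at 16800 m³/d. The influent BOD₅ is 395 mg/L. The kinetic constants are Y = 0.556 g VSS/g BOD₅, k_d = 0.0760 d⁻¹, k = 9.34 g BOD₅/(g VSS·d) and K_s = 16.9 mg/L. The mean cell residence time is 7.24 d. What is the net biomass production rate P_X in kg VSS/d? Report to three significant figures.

P_X ≈ 2380 kg VSS/d

From the Monod/SRT balance for a CMAS, S = K_s·(1+k_d θ_c)/[θ_c·(Y k − k_d) − 1] = 16.9 × (1 + 0.0760 × 7.24) / [7.24 × (0.556 × 9.34 − 0.0760) − 1] = 26.20 / 36.05 = 0.7268 mg/L.
Observed yield with endogenous decay: Y_obs = Y / (1 + k_d·θ_c) = 0.556 / (1 + 0.0760 × 7.24) = 0.556 / 1.550 = 0.3587 g VSS/g BOD₅.
Mass of BOD₅ removed per day: Q(S₀ − S) = 16800 × 394.3 g/m³ = 6624 kg/d.
So the net sludge growth is P_X = 0.3587 × 6624 = 2376 kg VSS/d.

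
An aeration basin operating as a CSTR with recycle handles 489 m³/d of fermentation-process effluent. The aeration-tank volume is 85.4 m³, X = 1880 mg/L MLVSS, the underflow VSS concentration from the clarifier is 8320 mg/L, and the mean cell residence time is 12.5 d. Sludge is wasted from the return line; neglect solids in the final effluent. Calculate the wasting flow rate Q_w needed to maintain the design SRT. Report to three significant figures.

Wasting from the return line (neglecting effluent solids): Q_w = V·X / (θ_c·X_r) = 85.40 × 1880 / (12.5 × 8320) = 1.544 m³/d.

Q_w ≈ 1.54 m³/d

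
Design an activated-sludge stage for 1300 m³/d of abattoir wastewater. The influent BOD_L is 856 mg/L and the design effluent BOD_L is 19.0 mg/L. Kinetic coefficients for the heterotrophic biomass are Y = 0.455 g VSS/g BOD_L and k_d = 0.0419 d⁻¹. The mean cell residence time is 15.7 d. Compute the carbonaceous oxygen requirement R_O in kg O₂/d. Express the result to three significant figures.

Observed yield with endogenous decay: Y_obs = Y / (1 + k_d·θ_c) = 0.455 / (1 + 0.0419 × 15.7) = 0.455 / 1.658 = 0.2745 g VSS/g BOD_L.
ΔS = 856 − 19.0 = 837.0 mg/L, so the substrate removal rate is 1300 × 837.0/1000 = 1088 kg BOD_L/d.
Biomass synthesised: P_X = Y_obs × 1088 = 298.6 kg VSS/d.
Carbonaceous O₂ demand = substrate oxidised − cell-mass equivalent = 1088 − 1.42 × 298.6 = 664.0 kg O₂/d.

R_O ≈ 664 kg O₂/d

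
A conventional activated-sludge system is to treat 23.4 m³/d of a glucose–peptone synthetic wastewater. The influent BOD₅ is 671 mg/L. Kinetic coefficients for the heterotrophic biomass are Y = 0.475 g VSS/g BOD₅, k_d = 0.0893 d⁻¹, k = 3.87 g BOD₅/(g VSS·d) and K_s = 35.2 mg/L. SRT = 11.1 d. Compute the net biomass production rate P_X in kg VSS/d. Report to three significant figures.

For a completely mixed reactor with recycle the Lawrence–McCarty relation gives S = K_s·(1 + k_d·θ_c) / [θ_c·(Y·k − k_d) − 1] = 35.2 × (1 + 0.0893 × 11.1) / [11.1 × (0.475 × 3.87 − 0.0893) − 1] = 70.09 / 18.41 = 3.807 mg/L.
Y_obs = Y / (1 + k_d θ_c) = 0.475 / (1 + 0.0893 × 11.1) = 0.475 / 1.991 = 0.2385.
Mass of BOD₅ removed per day: Q(S₀ − S) = 23.4 × 667.2 g/m³ = 15.61 kg/d.
So the net sludge growth is P_X = 0.2385 × 15.61 = 3.724 kg VSS/d.

P_X ≈ 3.72 kg VSS/d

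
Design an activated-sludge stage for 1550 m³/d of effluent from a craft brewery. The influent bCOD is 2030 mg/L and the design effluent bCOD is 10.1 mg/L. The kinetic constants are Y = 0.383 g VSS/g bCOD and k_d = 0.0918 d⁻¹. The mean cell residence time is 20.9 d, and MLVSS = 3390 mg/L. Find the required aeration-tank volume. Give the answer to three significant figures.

From the SRT design equation V = Y Q (S₀−S) θ_c / [X (1 + k_d θ_c)] = 0.383 × 1550 × (2030 − 10.1) × 20.9 / [3390 × (1 + 0.0918 × 20.9)] = 2.51×10^7 / 9894 = 2533 m³.

V ≈ 2530 m³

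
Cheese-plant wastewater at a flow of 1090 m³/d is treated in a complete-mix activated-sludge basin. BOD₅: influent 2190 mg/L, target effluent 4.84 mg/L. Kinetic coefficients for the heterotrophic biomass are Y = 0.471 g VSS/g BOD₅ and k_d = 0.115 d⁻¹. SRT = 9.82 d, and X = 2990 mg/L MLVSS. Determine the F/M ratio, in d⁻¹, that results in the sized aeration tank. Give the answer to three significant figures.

From the SRT design equation V = Y Q (S₀−S) θ_c / [X (1 + k_d θ_c)] = 0.471 × 1090 × (2190 − 4.84) × 9.82 / [2990 × (1 + 0.115 × 9.82)] = 1.1×10^7 / 6367 = 1730 m³.
F/M = Q·S₀ / (V·X) = 1090 × 2190 / (1730 × 2990) = 0.4614 g BOD₅·(g VSS·d)⁻¹.

F/M ≈ 0.461 d⁻¹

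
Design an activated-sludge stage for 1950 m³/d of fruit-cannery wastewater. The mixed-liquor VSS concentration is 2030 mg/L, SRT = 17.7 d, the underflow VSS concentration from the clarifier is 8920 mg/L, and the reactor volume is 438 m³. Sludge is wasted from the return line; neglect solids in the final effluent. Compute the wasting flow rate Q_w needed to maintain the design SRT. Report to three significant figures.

Q_w ≈ 5.63 m³/d

θ_c = V·X/(Q_w·X_r) when wasting from the recycle, so Q_w = V·X/(θ_c·X_r) = 438.0 × 2030 / (17.7 × 8920) = 5.632 m³/d.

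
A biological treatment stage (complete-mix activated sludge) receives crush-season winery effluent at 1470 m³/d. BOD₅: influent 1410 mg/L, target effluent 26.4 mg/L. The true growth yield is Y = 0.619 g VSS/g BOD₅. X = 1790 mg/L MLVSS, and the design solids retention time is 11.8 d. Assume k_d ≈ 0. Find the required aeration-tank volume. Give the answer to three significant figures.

With k_d = 0 the design equation reduces to V = Y Q (S₀−S) θ_c / X = 0.619 × 1470 × (1410 − 26.4) × 11.8 / 1790 = 8299 m³.

V ≈ 8300 m³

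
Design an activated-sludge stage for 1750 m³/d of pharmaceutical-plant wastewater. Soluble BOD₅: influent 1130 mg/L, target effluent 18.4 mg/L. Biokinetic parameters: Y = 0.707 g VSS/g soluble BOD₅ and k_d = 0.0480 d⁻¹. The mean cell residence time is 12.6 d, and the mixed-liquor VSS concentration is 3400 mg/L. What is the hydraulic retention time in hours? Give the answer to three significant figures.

Rearranging the biomass balance for a CMAS with decay, V = Y·Q·ΔS·θ_c / [X·(1+k_d θ_c)] = 0.707 × 1750 × (1130 − 18.4) × 12.6 / [3400 × (1 + 0.0480 × 12.6)] = 1.73×10^7 / 5456 = 3176 m³.
Hydraulic retention time τ = V/Q = 3176 / 1750 = 1.815 d = 43.56 h.

τ ≈ 43.6 h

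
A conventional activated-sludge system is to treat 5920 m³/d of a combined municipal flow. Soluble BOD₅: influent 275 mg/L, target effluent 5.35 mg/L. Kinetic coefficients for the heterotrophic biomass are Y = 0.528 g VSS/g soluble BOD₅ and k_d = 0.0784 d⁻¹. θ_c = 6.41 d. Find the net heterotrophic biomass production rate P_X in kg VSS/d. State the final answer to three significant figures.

P_X ≈ 561 kg VSS/d

The observed yield is Y_obs = Y/(1 + k_d·θ_c) = 0.528 / (1 + 0.0784 × 6.41) = 0.528 / 1.503 = 0.3514 g VSS per g soluble BOD₅ removed.
Mass of soluble BOD₅ removed per day: Q(S₀ − S) = 5920 × 269.6 g/m³ = 1596 kg/d.
Net biomass production P_X = Y_obs × Q·(S₀ − S) = 0.3514 × 1596 = 561.0 kg VSS/d.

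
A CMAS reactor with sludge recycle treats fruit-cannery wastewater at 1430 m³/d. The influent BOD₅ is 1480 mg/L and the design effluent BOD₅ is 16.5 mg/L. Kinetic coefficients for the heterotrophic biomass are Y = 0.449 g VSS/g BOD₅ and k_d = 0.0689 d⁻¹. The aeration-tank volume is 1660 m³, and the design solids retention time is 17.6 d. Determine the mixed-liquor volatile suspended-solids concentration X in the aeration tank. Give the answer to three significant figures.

From V·X·(1 + k_d·θ_c) = Y·Q·(S₀ − S)·θ_c: X = 0.449 × 1430 × (1480 − 16.5) × 17.6 / [1660 × (1 + 0.0689 × 17.6)] = 4503 mg/L.

X ≈ 4500 mg/L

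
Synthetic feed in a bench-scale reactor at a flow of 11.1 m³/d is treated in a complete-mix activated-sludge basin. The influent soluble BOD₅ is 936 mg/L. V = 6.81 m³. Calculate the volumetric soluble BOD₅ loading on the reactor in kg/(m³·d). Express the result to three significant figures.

Applied soluble BOD₅ load per unit volume = Q·S₀/V = (11.1 × 936/1000)/6.810 = 1.526 kg soluble BOD₅·m⁻³·d⁻¹.

L_v ≈ 1.53 kg soluble BOD₅/(m³·d)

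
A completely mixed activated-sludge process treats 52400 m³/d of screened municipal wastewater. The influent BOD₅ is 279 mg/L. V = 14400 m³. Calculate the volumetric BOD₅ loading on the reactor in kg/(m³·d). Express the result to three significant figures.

Applied BOD₅ load per unit volume = Q·S₀/V = (52400 × 279/1000)/14400 = 1.015 kg BOD₅·m⁻³·d⁻¹.

L_v ≈ 1.02 kg BOD₅/(m³·d)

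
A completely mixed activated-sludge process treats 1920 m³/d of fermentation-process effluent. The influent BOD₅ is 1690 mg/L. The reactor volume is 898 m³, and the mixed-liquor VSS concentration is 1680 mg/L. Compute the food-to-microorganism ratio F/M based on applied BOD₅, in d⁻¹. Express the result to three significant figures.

Food-to-microorganism ratio F/M = Q S₀ / (V X) = 1920 × 1690 / (898.0 × 1680) = 2.151 d⁻¹.

F/M ≈ 2.15 d⁻¹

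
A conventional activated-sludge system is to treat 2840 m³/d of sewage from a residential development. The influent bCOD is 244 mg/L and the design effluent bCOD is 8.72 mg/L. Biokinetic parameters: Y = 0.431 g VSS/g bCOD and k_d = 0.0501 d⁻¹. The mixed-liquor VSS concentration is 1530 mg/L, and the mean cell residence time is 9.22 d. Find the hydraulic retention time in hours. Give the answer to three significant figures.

From the SRT design equation V = Y Q (S₀−S) θ_c / [X (1 + k_d θ_c)] = 0.431 × 2840 × (244 − 8.72) × 9.22 / [1530 × (1 + 0.0501 × 9.22)] = 2.66×10^6 / 2237 = 1187 m³.
HRT = V/Q = 1187 m³ / 2840 m³·d⁻¹ = 0.4180 d × 24 = 10.03 h.

τ ≈ 10.0 h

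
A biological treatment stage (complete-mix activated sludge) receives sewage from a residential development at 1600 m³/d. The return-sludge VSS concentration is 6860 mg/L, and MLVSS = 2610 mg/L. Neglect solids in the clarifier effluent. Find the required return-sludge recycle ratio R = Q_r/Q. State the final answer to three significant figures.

R ≈ 0.614

Mass balance around the secondary clarifier (neglecting effluent solids): R = X / (X_r − X) = 2610 / (6860 − 2610) = 0.6141.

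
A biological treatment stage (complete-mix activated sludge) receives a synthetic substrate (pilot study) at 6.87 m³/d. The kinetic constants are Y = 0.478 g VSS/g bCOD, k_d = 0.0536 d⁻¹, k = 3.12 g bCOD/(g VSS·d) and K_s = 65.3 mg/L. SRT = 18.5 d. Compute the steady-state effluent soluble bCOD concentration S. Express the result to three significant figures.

Effluent substrate depends only on kinetics and SRT: S = K_s(1 + k_d θ_c) / [θ_c(Yk − k_d) − 1] = 65.3 × (1 + 0.0536 × 18.5) / [18.5 × (0.478 × 3.12 − 0.0536) − 1] = 130.1 / 25.60 = 5.080 mg/L.

S ≈ 5.08 mg/L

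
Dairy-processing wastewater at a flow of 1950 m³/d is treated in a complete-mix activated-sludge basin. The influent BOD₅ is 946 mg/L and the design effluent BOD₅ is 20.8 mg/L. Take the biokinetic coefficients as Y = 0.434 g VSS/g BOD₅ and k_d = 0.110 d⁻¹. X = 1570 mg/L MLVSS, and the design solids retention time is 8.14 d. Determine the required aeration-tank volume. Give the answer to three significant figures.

Rearranging the biomass balance for a CMAS with decay, V = Y·Q·ΔS·θ_c / [X·(1+k_d θ_c)] = 0.434 × 1950 × (946 − 20.8) × 8.14 / [1570 × (1 + 0.110 × 8.14)] = 6.37×10^6 / 2976 = 2142 m³.

V ≈ 2140 m³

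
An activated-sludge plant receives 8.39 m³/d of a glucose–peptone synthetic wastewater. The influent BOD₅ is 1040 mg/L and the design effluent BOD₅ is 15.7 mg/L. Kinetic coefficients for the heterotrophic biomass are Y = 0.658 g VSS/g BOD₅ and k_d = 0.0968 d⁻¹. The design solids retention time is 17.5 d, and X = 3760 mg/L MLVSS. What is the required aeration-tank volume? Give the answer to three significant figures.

V ≈ 9.77 m³

Steady-state biomass mass balance: V·X·(1 + k_d·θ_c) = Y·Q·(S₀ − S)·θ_c, so V = 0.658 × 8.39 × (1040 − 15.7) × 17.5 / [3760 × (1 + 0.0968 × 17.5)] = 9.9×10^4 / 10129 = 9.769 m³.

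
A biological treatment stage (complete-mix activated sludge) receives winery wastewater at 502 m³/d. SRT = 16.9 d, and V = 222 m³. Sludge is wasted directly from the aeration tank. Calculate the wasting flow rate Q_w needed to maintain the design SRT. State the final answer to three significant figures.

With mixed-liquor wasting, θ_c = V/Q_w, so Q_w = V/θ_c = 222.0/16.9 = 13.14 m³/d.

Q_w ≈ 13.1 m³/d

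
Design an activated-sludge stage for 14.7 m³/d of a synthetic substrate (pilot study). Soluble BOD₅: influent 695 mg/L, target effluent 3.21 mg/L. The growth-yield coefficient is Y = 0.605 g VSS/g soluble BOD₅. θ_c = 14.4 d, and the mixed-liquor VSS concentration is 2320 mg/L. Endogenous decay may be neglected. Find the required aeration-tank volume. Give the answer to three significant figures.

V ≈ 38.2 m³

Biomass mass balance (decay neglected): V·X = Y·Q·(S₀ − S)·θ_c, so V = 0.605 × 14.7 × (695 − 3.21) × 14.4 / 2320 = 38.19 m³.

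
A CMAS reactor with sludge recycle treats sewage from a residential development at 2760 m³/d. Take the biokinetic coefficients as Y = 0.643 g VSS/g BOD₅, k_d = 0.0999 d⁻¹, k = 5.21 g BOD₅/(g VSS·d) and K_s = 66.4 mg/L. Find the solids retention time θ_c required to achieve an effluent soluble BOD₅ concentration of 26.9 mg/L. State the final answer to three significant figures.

θ_c ≈ 1.15 d

From 1/θ_c = Y·k·S/(K_s + S) − k_d: Y·k·S/(K_s+S) = 0.643 × 5.21 × 26.9 / (66.4 + 26.9) = 0.9659 d⁻¹.
θ_c = 1/(μ − k_d) = 1/(0.9659 − 0.0999) = 1/0.8660 = 1.155 d.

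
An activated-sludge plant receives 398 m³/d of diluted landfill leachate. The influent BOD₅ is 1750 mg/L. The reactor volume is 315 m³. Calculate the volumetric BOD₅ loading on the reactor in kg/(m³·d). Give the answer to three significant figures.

L_v ≈ 2.21 kg BOD₅/(m³·d)

Applied BOD₅ load per unit volume = Q·S₀/V = (398 × 1750/1000)/315.0 = 2.211 kg BOD₅·m⁻³·d⁻¹.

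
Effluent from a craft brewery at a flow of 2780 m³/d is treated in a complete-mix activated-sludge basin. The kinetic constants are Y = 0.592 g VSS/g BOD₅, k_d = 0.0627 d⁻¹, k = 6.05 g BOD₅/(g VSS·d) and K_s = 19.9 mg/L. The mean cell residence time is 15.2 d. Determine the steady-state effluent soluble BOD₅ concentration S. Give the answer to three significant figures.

S ≈ 0.740 mg/L

Effluent substrate depends only on kinetics and SRT: S = K_s(1 + k_d θ_c) / [θ_c(Yk − k_d) − 1] = 19.9 × (1 + 0.0627 × 15.2) / [15.2 × (0.592 × 6.05 − 0.0627) − 1] = 38.87 / 52.49 = 0.7405 mg/L.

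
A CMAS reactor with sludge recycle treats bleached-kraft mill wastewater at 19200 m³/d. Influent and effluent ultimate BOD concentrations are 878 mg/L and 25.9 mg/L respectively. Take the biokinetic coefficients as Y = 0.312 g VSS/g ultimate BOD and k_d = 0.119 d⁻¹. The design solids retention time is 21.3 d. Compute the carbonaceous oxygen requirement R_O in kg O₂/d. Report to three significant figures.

The observed yield is Y_obs = Y/(1 + k_d·θ_c) = 0.312 / (1 + 0.119 × 21.3) = 0.312 / 3.535 = 0.08827 g VSS per g ultimate BOD removed.
Mass of ultimate BOD removed per day: Q(S₀ − S) = 19200 × 852.1 g/m³ = 16360 kg/d.
Biomass synthesised: P_X = Y_obs × 16360 = 1444 kg VSS/d.
R_O = Q·ΔS − 1.42 P_X = 16360 − 2051 = 14310 kg O₂/d.

R_O ≈ 14300 kg O₂/d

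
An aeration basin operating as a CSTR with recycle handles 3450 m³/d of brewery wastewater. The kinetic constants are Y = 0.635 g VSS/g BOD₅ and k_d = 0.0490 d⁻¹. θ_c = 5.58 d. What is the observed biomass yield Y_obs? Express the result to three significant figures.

Observed yield with endogenous decay: Y_obs = Y / (1 + k_d·θ_c) = 0.635 / (1 + 0.0490 × 5.58) = 0.635 / 1.273 = 0.4987 g VSS/g BOD₅.

Y_obs ≈ 0.499 g VSS/g BOD₅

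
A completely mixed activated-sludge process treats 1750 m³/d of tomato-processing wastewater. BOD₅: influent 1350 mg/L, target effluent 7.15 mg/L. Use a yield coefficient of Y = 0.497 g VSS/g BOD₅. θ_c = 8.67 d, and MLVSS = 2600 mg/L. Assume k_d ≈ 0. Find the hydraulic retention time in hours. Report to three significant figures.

Biomass mass balance (decay neglected): V·X = Y·Q·(S₀ − S)·θ_c, so V = 0.497 × 1750 × (1350 − 7.15) × 8.67 / 2600 = 3895 m³.
HRT = V/Q = 3895 m³ / 1750 m³·d⁻¹ = 2.226 d × 24 = 53.41 h.

τ ≈ 53.4 h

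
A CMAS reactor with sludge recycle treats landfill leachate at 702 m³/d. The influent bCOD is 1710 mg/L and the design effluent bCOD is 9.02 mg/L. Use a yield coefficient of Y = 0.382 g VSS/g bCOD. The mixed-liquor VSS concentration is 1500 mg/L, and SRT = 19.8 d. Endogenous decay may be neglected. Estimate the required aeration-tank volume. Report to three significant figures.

Biomass mass balance (decay neglected): V·X = Y·Q·(S₀ − S)·θ_c, so V = 0.382 × 702 × (1710 − 9.02) × 19.8 / 1500 = 6021 m³.

V ≈ 6020 m³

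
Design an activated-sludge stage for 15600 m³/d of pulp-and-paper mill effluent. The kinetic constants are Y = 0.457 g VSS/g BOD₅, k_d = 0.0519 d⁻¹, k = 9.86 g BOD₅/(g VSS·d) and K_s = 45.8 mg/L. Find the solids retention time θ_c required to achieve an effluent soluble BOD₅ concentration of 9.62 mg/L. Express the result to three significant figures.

θ_c ≈ 1.37 d

At the target effluent, Y k S/(K_s+S) = 0.457×9.86×9.62/55.42 = 0.7822 d⁻¹.
1/θ_c = 0.7822 − 0.0519 = 0.7303 d⁻¹, so θ_c = 1.369 d.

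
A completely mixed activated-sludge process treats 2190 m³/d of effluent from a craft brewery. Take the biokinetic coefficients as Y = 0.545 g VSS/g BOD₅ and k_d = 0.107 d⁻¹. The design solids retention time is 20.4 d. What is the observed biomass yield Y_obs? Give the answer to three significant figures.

Correct the yield for decay: Y_obs = Y/(1 + k_d θ_c) = 0.545 / (1 + 0.107 × 20.4) = 0.545 / 3.183 = 0.1712.

Y_obs ≈ 0.171 g VSS/g BOD₅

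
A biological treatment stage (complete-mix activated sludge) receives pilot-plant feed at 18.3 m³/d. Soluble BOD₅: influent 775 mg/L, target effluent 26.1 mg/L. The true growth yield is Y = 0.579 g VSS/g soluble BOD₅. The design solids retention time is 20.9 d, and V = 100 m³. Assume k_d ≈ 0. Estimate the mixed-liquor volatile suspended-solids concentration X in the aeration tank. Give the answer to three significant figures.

Without decay, X = Y Q (S₀−S) θ_c / V = 0.579 × 18.3 × (775 − 26.1) × 20.9 / 100 = 1658 mg/L.

X ≈ 1660 mg/L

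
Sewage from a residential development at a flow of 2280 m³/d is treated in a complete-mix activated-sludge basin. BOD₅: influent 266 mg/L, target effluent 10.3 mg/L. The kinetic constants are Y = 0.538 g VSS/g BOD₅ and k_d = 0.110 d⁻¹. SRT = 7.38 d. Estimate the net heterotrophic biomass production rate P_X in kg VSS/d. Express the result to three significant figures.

P_X ≈ 173 kg VSS/d

Correct the yield for decay: Y_obs = Y/(1 + k_d θ_c) = 0.538 / (1 + 0.110 × 7.38) = 0.538 / 1.812 = 0.2969.
Q·(S₀ − S) = 2280 × (266 − 10.3) × 10⁻³ = 583.0 kg/d removed.
Net biomass production P_X = Y_obs × Q·(S₀ − S) = 0.2969 × 583.0 = 173.1 kg VSS/d.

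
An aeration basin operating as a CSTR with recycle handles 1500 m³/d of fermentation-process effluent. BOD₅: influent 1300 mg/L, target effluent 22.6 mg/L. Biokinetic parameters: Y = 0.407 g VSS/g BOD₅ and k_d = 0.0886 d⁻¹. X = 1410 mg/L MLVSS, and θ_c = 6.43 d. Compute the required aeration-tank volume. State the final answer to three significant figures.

Steady-state biomass mass balance: V·X·(1 + k_d·θ_c) = Y·Q·(S₀ − S)·θ_c, so V = 0.407 × 1500 × (1300 − 22.6) × 6.43 / [1410 × (1 + 0.0886 × 6.43)] = 5.01×10^6 / 2213 = 2266 m³.

V ≈ 2270 m³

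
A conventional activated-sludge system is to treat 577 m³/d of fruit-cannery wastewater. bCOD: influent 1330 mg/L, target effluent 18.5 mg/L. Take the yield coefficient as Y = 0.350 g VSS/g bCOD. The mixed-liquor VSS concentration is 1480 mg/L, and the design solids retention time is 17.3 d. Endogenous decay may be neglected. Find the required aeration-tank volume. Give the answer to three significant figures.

With k_d = 0 the design equation reduces to V = Y Q (S₀−S) θ_c / X = 0.350 × 577 × (1330 − 18.5) × 17.3 / 1480 = 3096 m³.

V ≈ 3100 m³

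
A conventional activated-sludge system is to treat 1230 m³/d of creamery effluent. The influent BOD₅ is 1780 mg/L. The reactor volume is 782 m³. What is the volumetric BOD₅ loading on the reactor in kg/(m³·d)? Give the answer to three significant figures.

Volumetric loading L_v = Q·S₀ / V = 1230 × 1780 g/m³ / 782.0 m³ = 2800 g/(m³·d) = 2.800 kg BOD₅/(m³·d).

L_v ≈ 2.80 kg BOD₅/(m³·d)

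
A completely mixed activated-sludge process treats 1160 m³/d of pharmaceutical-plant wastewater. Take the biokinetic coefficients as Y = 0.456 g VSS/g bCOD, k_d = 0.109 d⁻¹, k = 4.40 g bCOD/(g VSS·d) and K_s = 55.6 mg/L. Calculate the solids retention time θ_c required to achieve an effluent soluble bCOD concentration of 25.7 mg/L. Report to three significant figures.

θ_c ≈ 1.90 d

Specific growth rate at S = 25.7 mg/L: μ = YkS/(K_s+S) = 0.456·4.40·25.7/(55.6+25.7) = 0.6342 d⁻¹.
Then 1/θ_c = μ − k_d = 0.6342 − 0.109 = 0.5252 d⁻¹, giving θ_c = 1.904 d.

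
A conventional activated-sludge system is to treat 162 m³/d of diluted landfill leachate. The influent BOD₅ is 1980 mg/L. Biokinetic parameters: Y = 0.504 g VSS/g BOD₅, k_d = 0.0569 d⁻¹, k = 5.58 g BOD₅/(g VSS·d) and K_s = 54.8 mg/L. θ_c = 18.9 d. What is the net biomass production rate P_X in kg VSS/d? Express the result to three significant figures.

P_X ≈ 77.8 kg VSS/d

Effluent substrate depends only on kinetics and SRT: S = K_s(1 + k_d θ_c) / [θ_c(Yk − k_d) − 1] = 54.8 × (1 + 0.0569 × 18.9) / [18.9 × (0.504 × 5.58 − 0.0569) − 1] = 113.7 / 51.08 = 2.227 mg/L.
The observed yield is Y_obs = Y/(1 + k_d·θ_c) = 0.504 / (1 + 0.0569 × 18.9) = 0.504 / 2.075 = 0.2428 g VSS per g BOD₅ removed.
Mass of BOD₅ removed per day: Q(S₀ − S) = 162 × 1978 g/m³ = 320.4 kg/d.
So the net sludge growth is P_X = 0.2428 × 320.4 = 77.81 kg VSS/d.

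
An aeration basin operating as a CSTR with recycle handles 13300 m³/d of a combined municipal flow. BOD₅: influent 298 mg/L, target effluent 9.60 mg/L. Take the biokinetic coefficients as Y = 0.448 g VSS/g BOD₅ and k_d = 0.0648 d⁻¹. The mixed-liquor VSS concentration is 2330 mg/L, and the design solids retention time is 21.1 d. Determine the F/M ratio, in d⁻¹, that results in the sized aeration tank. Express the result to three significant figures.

Steady-state biomass mass balance: V·X·(1 + k_d·θ_c) = Y·Q·(S₀ − S)·θ_c, so V = 0.448 × 13300 × (298 − 9.60) × 21.1 / [2330 × (1 + 0.0648 × 21.1)] = 3.63×10^7 / 5516 = 6574 m³.
Food-to-microorganism ratio F/M = Q S₀ / (V X) = 13300 × 298 / (6574 × 2330) = 0.2588 d⁻¹.

F/M ≈ 0.259 d⁻¹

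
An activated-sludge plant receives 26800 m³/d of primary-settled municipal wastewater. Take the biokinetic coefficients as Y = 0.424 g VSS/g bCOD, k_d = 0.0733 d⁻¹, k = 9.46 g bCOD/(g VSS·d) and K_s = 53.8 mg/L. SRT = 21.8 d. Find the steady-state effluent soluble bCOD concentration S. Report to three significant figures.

From the Monod/SRT balance for a CMAS, S = K_s·(1+k_d θ_c)/[θ_c·(Y k − k_d) − 1] = 53.8 × (1 + 0.0733 × 21.8) / [21.8 × (0.424 × 9.46 − 0.0733) − 1] = 139.8 / 84.84 = 1.647 mg/L.

S ≈ 1.65 mg/L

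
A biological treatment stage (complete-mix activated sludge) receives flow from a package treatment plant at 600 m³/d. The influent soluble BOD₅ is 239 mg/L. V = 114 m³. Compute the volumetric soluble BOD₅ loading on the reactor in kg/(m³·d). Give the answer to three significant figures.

L_v ≈ 1.26 kg soluble BOD₅/(m³·d)

Applied soluble BOD₅ load per unit volume = Q·S₀/V = (600 × 239/1000)/114.0 = 1.258 kg soluble BOD₅·m⁻³·d⁻¹.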